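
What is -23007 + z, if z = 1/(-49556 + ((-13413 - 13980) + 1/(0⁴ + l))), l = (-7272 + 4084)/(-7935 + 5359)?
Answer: -1410966601760/61327709 ≈ -23007.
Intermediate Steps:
l = 797/644 (l = -3188/(-2576) = -3188*(-1/2576) = 797/644 ≈ 1.2376)
z = -797/61327709 (z = 1/(-49556 + ((-13413 - 13980) + 1/(0⁴ + 797/644))) = 1/(-49556 + (-27393 + 1/(0 + 797/644))) = 1/(-49556 + (-27393 + 1/(797/644))) = 1/(-49556 + (-27393 + 644/797)) = 1/(-49556 - 21831577/797) = 1/(-61327709/797) = -797/61327709 ≈ -1.2996e-5)
-23007 + z = -23007 - 797/61327709 = -1410966601760/61327709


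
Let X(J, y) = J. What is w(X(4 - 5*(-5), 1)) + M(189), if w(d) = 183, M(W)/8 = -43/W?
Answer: 34243/189 ≈ 181.18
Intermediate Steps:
M(W) = -344/W (M(W) = 8*(-43/W) = -344/W)
w(X(4 - 5*(-5), 1)) + M(189) = 183 - 344/189 = 34243/189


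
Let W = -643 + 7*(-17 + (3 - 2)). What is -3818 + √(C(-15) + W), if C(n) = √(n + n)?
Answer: -3818 + √(-755 + I*√30) ≈ -3817.9 + 27.477*I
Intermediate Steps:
C(n) = √2*√n (C(n) = √(2*n) = √2*√n)
W = -755 (W = -643 + 7*(-17 + 1) = -643 + 7*(-16) = -643 - 112 = -755)
-3818 + √(C(-15) + W) = -3818 + √(√2*√(-15) - 755) = -3818 + √(√2*(I*√15) - 755) = -3818 + √(I*√30 - 755) = -3818 + √(-755 + I*√30)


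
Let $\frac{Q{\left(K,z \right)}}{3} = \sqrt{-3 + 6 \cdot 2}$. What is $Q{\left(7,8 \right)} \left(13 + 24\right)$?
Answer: $333$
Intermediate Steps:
$Q{\left(K,z \right)} = 9$ ($Q{\left(K,z \right)} = 3 \sqrt{-3 + 6 \cdot 2} = 3 \sqrt{-3 + 12} = 3 \sqrt{9} = 3 \cdot 3 = 9$)
$Q{\left(7,8 \right)} \left(13 + 24\right) = 9 \left(13 + 24\right) = 9 \cdot 37 = 333$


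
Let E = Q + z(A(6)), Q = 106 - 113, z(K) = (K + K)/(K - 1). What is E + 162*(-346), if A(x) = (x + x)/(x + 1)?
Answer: -280271/5 ≈ -56054.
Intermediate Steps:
A(x) = 2*x/(1 + x) (A(x) = (2*x)/(1 + x) = 2*x/(1 + x))
z(K) = 2*K/(-1 + K) (z(K) = (2*K)/(-1 + K) = 2*K/(-1 + K))
Q = -7
E = -11/5 (E = -7 + 2*(2*6/(1 + 6))/(-1 + 2*6/(1 + 6)) = -7 + 2*(2*6/7)/(-1 + 2*6/7) = -7 + 2*(2*6*(⅐))/(-1 + 2*6*(⅐)) = -7 + 2*(12/7)/(-1 + 12/7) = -7 + 2*(12/7)/(5/7) = -7 + 2*(12/7)*(7/5) = -7 + 24/5 = -11/5 ≈ -2.2000)
E + 162*(-346) = -11/5 + 162*(-346) = -11/5 - 56052 = -280271/5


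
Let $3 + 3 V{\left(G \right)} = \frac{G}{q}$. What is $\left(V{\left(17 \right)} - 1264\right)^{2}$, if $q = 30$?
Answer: $\frac{12957951889}{8100} \approx 1.5997 \cdot 10^{6}$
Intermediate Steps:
$V{\left(G \right)} = -1 + \frac{G}{90}$ ($V{\left(G \right)} = -1 + \frac{G \frac{1}{30}}{3} = -1 + \frac{\frac{1}{30} G}{3} = -1 + \frac{G}{90}$)
$\left(V{\left(17 \right)} - 1264\right)^{2} = \left(\left(-1 + \frac{1}{90} \cdot 17\right) - 1264\right)^{2} = \left(\left(-1 + \frac{17}{90}\right) - 1264\right)^{2} = \left(- \frac{73}{90} - 1264\right)^{2} = \left(- \frac{113833}{90}\right)^{2} = \frac{12957951889}{8100}$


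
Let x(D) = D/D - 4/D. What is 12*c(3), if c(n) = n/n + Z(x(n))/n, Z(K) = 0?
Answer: 12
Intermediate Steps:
x(D) = 1 - 4/D
c(n) = 1 (c(n) = n/n + 0/n = 1 + 0 = 1)
12*c(3) = 12*1 = 12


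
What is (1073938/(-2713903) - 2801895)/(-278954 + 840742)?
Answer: -7604072320123/1524638138564 ≈ -4.9875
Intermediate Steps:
(1073938/(-2713903) - 2801895)/(-278954 + 840742) = (1073938*(-1/2713903) - 2801895)/561788 = (-1073938/2713903 - 2801895)*(1/561788) = -7604072320123/2713903*1/561788 = -7604072320123/1524638138564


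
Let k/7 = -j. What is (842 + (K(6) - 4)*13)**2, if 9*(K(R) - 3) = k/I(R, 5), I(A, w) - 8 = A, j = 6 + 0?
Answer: 6120676/9 ≈ 6.8008e+5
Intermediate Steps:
j = 6
I(A, w) = 8 + A
k = -42 (k = 7*(-1*6) = 7*(-6) = -42)
K(R) = 3 - 14/(3*(8 + R)) (K(R) = 3 + (-42/(8 + R))/9 = 3 - 14/(3*(8 + R)))
(842 + (K(6) - 4)*13)**2 = (842 + ((58 + 9*6)/(3*(8 + 6)) - 4)*13)**2 = (842 + ((1/3)*(58 + 54)/14 - 4)*13)**2 = (842 + ((1/3)*(1/14)*112 - 4)*13)**2 = (842 + (8/3 - 4)*13)**2 = (842 - 4/3*13)**2 = (842 - 52/3)**2 = (2474/3)**2 = 6120676/9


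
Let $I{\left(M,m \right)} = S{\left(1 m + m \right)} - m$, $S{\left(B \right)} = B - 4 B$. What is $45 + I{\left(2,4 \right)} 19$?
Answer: $-487$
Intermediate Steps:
$S{\left(B \right)} = - 3 B$
$I{\left(M,m \right)} = - 7 m$ ($I{\left(M,m \right)} = - 3 \left(1 m + m\right) - m = - 3 \left(m + m\right) - m = - 3 \cdot 2 m - m = - 6 m - m = - 7 m$)
$45 + I{\left(2,4 \right)} 19 = 45 + \left(-7\right) 4 \cdot 19 = 45 - 532 = -487$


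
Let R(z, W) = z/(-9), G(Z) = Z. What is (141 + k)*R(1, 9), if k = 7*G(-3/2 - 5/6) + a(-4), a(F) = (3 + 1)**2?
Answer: -422/27 ≈ -15.630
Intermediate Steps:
a(F) = 16 (a(F) = 4**2 = 16)
R(z, W) = -z/9 (R(z, W) = z*(-1/9) = -z/9)
k = -1/3 (k = 7*(-3/2 - 5/6) + 16 = 7*(-7/3) + 16 = -49/3 + 16 = -1/3 ≈ -0.33333)
(141 + k)*R(1, 9) = (141 - 1/3)*(-1/9*1) = (422/3)*(-1/9) = -422/27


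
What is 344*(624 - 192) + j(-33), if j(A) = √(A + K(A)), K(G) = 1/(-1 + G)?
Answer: 148608 + I*√38182/34 ≈ 1.4861e+5 + 5.7471*I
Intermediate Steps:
j(A) = √(A + 1/(-1 + A))
344*(624 - 192) + j(-33) = 344*(624 - 192) + √((1 - 33*(-1 - 33))/(-1 - 33)) = 344*432 + √((1 - 33*(-34))/(-34)) = 148608 + √(-(1 + 1122)/34) = 148608 + √(-1/34*1123) = 148608 + √(-1123/34) = 148608 + I*√38182/34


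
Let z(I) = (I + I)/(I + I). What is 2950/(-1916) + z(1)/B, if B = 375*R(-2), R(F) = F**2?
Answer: -1105771/718500 ≈ -1.5390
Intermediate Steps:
z(I) = 1 (z(I) = (2*I)/((2*I)) = (2*I)*(1/(2*I)) = 1)
B = 1500 (B = 375*(-2)**2 = 375*4 = 1500)
2950/(-1916) + z(1)/B = 2950/(-1916) + 1/1500 = 2950*(-1/1916) + 1*(1/1500) = -1475/958 + 1/1500 = -1105771/718500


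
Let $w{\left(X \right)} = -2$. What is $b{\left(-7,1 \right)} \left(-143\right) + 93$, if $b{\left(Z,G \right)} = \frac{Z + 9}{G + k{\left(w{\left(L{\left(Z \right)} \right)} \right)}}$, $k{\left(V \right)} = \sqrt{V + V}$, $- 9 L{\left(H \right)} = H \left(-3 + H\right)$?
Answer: $\frac{179}{5} + \frac{572 i}{5} \approx 35.8 + 114.4 i$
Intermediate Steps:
$L{\left(H \right)} = - \frac{H \left(-3 + H\right)}{9}$
$k{\left(V \right)} = \sqrt{2} \sqrt{V}$ ($k{\left(V \right)} = \sqrt{2 V} = \sqrt{2} \sqrt{V}$)
$b{\left(Z,G \right)} = \frac{9 + Z}{G + 2 i}$ ($b{\left(Z,G \right)} = \frac{Z + 9}{G + \sqrt{2} \sqrt{-2}} = \frac{9 + Z}{G + \sqrt{2} i \sqrt{2}} = \frac{9 + Z}{G + 2 i}$)
$b{\left(-7,1 \right)} \left(-143\right) + 93 = \frac{9 - 7}{1 + 2 i} \left(-143\right) + 93 = \frac{1 - 2 i}{5} \cdot 2 \left(-143\right) + 93 = \frac{2 \left(1 - 2 i\right)}{5} \left(-143\right) + 93 = - \frac{286 \left(1 - 2 i\right)}{5} + 93 = 93 - \frac{286 \left(1 - 2 i\right)}{5}$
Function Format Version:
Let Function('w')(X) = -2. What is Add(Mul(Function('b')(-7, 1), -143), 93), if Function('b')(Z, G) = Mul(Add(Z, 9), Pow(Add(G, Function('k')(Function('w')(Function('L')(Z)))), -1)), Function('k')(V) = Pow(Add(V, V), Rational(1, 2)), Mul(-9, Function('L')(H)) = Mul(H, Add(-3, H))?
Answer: Add(Rational(179, 5), Mul(Rational(572, 5), I)) ≈ Add(35.800, Mul(114.40, I))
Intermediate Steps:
Function('L')(H) = Mul(Rational(-1, 9), H, Add(-3, H)) (Function('L')(H) = Mul(Rational(-1, 9), Mul(H, Add(-3, H))) = Mul(Rational(-1, 9), H, Add(-3, H)))
Function('k')(V) = Mul(Pow(2, Rational(1, 2)), Pow(V, Rational(1, 2))) (Function('k')(V) = Pow(Mul(2, V), Rational(1, 2)) = Mul(Pow(2, Rational(1, 2)), Pow(V, Rational(1, 2))))
Function('b')(Z, G) = Mul(Pow(Add(G, Mul(2, I)), -1), Add(9, Z)) (Function('b')(Z, G) = Mul(Add(Z, 9), Pow(Add(G, Mul(Pow(2, Rational(1, 2)), Pow(-2, Rational(1, 2)))), -1)) = Mul(Add(9, Z), Pow(Add(G, Mul(Pow(2, Rational(1, 2)), Mul(I, Pow(2, Rational(1, 2))))), -1)) = Mul(Add(9, Z), Pow(Add(G, Mul(2, I)), -1)) = Mul(Pow(Add(G, Mul(2, I)), -1), Add(9, Z)))
Add(Mul(Function('b')(-7, 1), -143), 93) = Add(Mul(Mul(Pow(Add(1, Mul(2, I)), -1), Add(9, -7)), -143), 93) = Add(Mul(Mul(Mul(Rational(1, 5), Add(1, Mul(-2, I))), 2), -143), 93) = Add(Mul(Mul(Rational(2, 5), Add(1, Mul(-2, I))), -143), 93) = Add(Mul(Rational(-286, 5), Add(1, Mul(-2, I))), 93) = Add(93, Mul(Rational(-286, 5), Add(1, Mul(-2, I))))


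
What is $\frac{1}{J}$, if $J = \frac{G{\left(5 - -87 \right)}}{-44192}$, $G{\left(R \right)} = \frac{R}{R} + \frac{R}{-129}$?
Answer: $- \frac{5700768}{37} \approx -1.5407 \cdot 10^{5}$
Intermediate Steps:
$G{\left(R \right)} = 1 - \frac{R}{129}$ ($G{\left(R \right)} = 1 + R \left(- \frac{1}{129}\right) = 1 - \frac{R}{129}$)
$J = - \frac{37}{5700768}$ ($J = \frac{1 - \frac{5 - -87}{129}}{-44192} = \left(1 - \frac{5 + 87}{129}\right) \left(- \frac{1}{44192}\right) = \left(1 - \frac{92}{129}\right) \left(- \frac{1}{44192}\right) = \frac{37}{129} \left(- \frac{1}{44192}\right) = - \frac{37}{5700768} \approx -6.4904 \cdot 10^{-6}$)
$\frac{1}{J} = \frac{1}{- \frac{37}{5700768}} = - \frac{5700768}{37}$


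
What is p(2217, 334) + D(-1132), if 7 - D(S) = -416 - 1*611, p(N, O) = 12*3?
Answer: 1070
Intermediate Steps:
p(N, O) = 36
D(S) = 1034 (D(S) = 7 - (-416 - 1*611) = 7 - (-416 - 611) = 7 - 1*(-1027) = 7 + 1027 = 1034)
p(2217, 334) + D(-1132) = 36 + 1034 = 1070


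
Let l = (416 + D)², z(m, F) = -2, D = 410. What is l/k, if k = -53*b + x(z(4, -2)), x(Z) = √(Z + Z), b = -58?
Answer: 262164553/1181185 - 170569*I/1181185 ≈ 221.95 - 0.1444*I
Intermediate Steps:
x(Z) = √2*√Z (x(Z) = √(2*Z) = √2*√Z)
k = 3074 + 2*I (k = -53*(-58) + √2*√(-2) = 3074 + √2*(I*√2) = 3074 + 2*I ≈ 3074.0 + 2.0*I)
l = 682276 (l = (416 + 410)² = 826² = 682276)
l/k = 682276/(3074 + 2*I) = 682276*((3074 - 2*I)/9449480) = 170569*(3074 - 2*I)/2362370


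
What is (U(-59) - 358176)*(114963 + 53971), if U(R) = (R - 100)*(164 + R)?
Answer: -63328457514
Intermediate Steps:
U(R) = (-100 + R)*(164 + R)
(U(-59) - 358176)*(114963 + 53971) = ((-16400 + (-59)² + 64*(-59)) - 358176)*(114963 + 53971) = ((-16400 + 3481 - 3776) - 358176)*168934 = (-16695 - 358176)*168934 = -374871*168934 = -63328457514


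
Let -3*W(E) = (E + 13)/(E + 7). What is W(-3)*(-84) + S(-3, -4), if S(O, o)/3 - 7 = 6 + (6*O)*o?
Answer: 325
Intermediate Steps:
S(O, o) = 39 + 18*O*o (S(O, o) = 21 + 3*(6 + (6*O)*o) = 21 + 3*(6 + 6*O*o) = 21 + (18 + 18*O*o) = 39 + 18*O*o)
W(E) = -(13 + E)/(3*(7 + E)) (W(E) = -(E + 13)/(3*(E + 7)) = -(13 + E)/(3*(7 + E)))
W(-3)*(-84) + S(-3, -4) = ((-13 - 1*(-3))/(3*(7 - 3)))*(-84) + (39 + 18*(-3)*(-4)) = ((1/3)*(-13 + 3)/4)*(-84) + (39 + 216) = ((1/3)*(1/4)*(-10))*(-84) + 255 = -5/6*(-84) + 255 = 70 + 255 = 325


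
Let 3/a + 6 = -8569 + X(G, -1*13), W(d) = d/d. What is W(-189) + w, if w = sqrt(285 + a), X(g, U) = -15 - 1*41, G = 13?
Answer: 1 + 2*sqrt(589744722)/2877 ≈ 17.882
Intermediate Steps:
W(d) = 1
X(g, U) = -56 (X(g, U) = -15 - 41 = -56)
a = -1/2877 (a = 3/(-6 + (-8569 - 56)) = 3/(-6 - 8625) = 3/(-8631) = 3*(-1/8631) = -1/2877 ≈ -0.00034758)
w = 2*sqrt(589744722)/2877 (w = sqrt(285 - 1/2877) = sqrt(819944/2877) = 2*sqrt(589744722)/2877 ≈ 16.882)
W(-189) + w = 1 + 2*sqrt(589744722)/2877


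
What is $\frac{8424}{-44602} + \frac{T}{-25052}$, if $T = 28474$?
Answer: $- \frac{370258849}{279342326} \approx -1.3255$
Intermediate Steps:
$\frac{8424}{-44602} + \frac{T}{-25052} = \frac{8424}{-44602} + \frac{28474}{-25052} = 8424 \left(- \frac{1}{44602}\right) + 28474 \left(- \frac{1}{25052}\right) = - \frac{4212}{22301} - \frac{14237}{12526} = - \frac{370258849}{279342326}$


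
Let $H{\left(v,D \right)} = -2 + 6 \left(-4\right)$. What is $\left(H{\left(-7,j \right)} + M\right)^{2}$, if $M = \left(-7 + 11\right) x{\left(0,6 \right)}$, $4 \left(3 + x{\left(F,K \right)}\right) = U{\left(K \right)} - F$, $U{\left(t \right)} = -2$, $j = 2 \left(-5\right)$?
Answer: $1600$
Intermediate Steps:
$j = -10$
$H{\left(v,D \right)} = -26$ ($H{\left(v,D \right)} = -2 - 24 = -26$)
$x{\left(F,K \right)} = - \frac{7}{2} - \frac{F}{4}$ ($x{\left(F,K \right)} = -3 + \frac{-2 - F}{4} = -3 - \left(\frac{1}{2} + \frac{F}{4}\right) = - \frac{7}{2} - \frac{F}{4}$)
$M = -14$ ($M = \left(-7 + 11\right) \left(- \frac{7}{2} - 0\right) = 4 \left(- \frac{7}{2} + 0\right) = 4 \left(- \frac{7}{2}\right) = -14$)
$\left(H{\left(-7,j \right)} + M\right)^{2} = \left(-26 - 14\right)^{2} = \left(-40\right)^{2} = 1600$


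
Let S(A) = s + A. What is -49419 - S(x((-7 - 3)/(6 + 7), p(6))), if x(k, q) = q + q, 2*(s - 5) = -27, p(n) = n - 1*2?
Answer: -98837/2 ≈ -49419.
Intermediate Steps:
p(n) = -2 + n (p(n) = n - 2 = -2 + n)
s = -17/2 (s = 5 + (½)*(-27) = 5 - 27/2 = -17/2 ≈ -8.5000)
x(k, q) = 2*q
S(A) = -17/2 + A
-49419 - S(x((-7 - 3)/(6 + 7), p(6))) = -49419 - (-17/2 + 2*(-2 + 6)) = -49419 - (-17/2 + 2*4) = -49419 - (-17/2 + 8) = -49419 - 1*(-½) = -49419 + ½ = -98837/2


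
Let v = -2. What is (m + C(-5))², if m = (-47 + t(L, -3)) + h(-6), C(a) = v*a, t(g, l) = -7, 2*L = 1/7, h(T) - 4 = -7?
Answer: 2209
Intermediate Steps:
h(T) = -3 (h(T) = 4 - 7 = -3)
L = 1/14 (L = (½)/7 = (½)*(⅐) = 1/14 ≈ 0.071429)
C(a) = -2*a
m = -57 (m = (-47 - 7) - 3 = -54 - 3 = -57)
(m + C(-5))² = (-57 - 2*(-5))² = (-57 + 10)² = (-47)² = 2209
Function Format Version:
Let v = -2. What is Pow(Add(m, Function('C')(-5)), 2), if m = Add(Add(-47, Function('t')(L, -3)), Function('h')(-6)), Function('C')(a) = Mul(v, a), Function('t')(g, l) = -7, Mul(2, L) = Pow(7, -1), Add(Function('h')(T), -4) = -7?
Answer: 2209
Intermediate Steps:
Function('h')(T) = -3 (Function('h')(T) = Add(4, -7) = -3)
L = Rational(1, 14) (L = Mul(Rational(1, 2), Pow(7, -1)) = Mul(Rational(1, 2), Rational(1, 7)) = Rational(1, 14) ≈ 0.071429)
Function('C')(a) = Mul(-2, a)
m = -57 (m = Add(Add(-47, -7), -3) = Add(-54, -3) = -57)
Pow(Add(m, Function('C')(-5)), 2) = Pow(Add(-57, Mul(-2, -5)), 2) = Pow(Add(-57, 10), 2) = Pow(-47, 2) = 2209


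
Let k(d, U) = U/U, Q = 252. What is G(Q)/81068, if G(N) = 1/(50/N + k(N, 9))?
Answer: 63/6120634 ≈ 1.0293e-5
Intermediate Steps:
k(d, U) = 1
G(N) = 1/(1 + 50/N) (G(N) = 1/(50/N + 1) = 1/(1 + 50/N))
G(Q)/81068 = (252/(50 + 252))/81068 = (252/302)*(1/81068) = (252*(1/302))*(1/81068) = (126/151)*(1/81068) = 63/6120634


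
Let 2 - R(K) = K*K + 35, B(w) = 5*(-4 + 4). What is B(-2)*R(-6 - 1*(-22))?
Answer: 0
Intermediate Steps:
B(w) = 0 (B(w) = 5*0 = 0)
R(K) = -33 - K² (R(K) = 2 - (K*K + 35) = 2 - (K² + 35) = 2 - (35 + K²) = 2 + (-35 - K²) = -33 - K²)
B(-2)*R(-6 - 1*(-22)) = 0*(-33 - (-6 - 1*(-22))²) = 0*(-33 - (-6 + 22)²) = 0*(-33 - 1*16²) = 0*(-33 - 1*256) = 0*(-33 - 256) = 0*(-289) = 0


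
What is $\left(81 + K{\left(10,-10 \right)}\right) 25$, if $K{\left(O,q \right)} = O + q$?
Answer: $2025$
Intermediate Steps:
$\left(81 + K{\left(10,-10 \right)}\right) 25 = \left(81 + \left(10 - 10\right)\right) 25 = \left(81 + 0\right) 25 = 81 \cdot 25 = 2025$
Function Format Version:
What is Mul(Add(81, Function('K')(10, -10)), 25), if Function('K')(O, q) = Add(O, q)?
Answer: 2025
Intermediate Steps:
Mul(Add(81, Function('K')(10, -10)), 25) = Mul(Add(81, Add(10, -10)), 25) = Mul(Add(81, 0), 25) = Mul(81, 25) = 2025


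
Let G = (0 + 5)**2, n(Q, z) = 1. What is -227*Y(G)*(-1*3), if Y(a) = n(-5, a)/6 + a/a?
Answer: 1589/2 ≈ 794.50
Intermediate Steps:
G = 25 (G = 5**2 = 25)
Y(a) = 7/6 (Y(a) = 1/6 + a/a = 1*(1/6) + 1 = 1/6 + 1 = 7/6)
-227*Y(G)*(-1*3) = -1589*(-1*3)/6 = -1589*(-3)/6 = -227*(-7/2) = 1589/2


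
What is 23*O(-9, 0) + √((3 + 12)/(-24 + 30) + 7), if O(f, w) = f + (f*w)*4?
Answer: -207 + √38/2 ≈ -203.92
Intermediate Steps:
O(f, w) = f + 4*f*w
23*O(-9, 0) + √((3 + 12)/(-24 + 30) + 7) = 23*(-9*(1 + 4*0)) + √((3 + 12)/(-24 + 30) + 7) = 23*(-9*(1 + 0)) + √(15/6 + 7) = 23*(-9*1) + √(15*(⅙) + 7) = 23*(-9) + √(5/2 + 7) = -207 + √(19/2) = -207 + √38/2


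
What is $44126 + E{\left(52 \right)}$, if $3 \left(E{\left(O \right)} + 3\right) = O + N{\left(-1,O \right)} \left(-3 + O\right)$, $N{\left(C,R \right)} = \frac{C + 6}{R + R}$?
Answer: $\frac{13772029}{312} \approx 44141.0$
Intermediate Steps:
$N{\left(C,R \right)} = \frac{6 + C}{2 R}$
$E{\left(O \right)} = -3 + \frac{O}{3} + \frac{5 \left(-3 + O\right)}{6 O}$ ($E{\left(O \right)} = -3 + \frac{O + \frac{6 - 1}{2 O} \left(-3 + O\right)}{3} = -3 + \frac{O + \frac{1}{2} \frac{1}{O} 5 \left(-3 + O\right)}{3} = -3 + \frac{O + \frac{5}{2 O} \left(-3 + O\right)}{3} = -3 + \frac{O + \frac{5 \left(-3 + O\right)}{2 O}}{3} = -3 + \left(\frac{O}{3} + \frac{5 \left(-3 + O\right)}{6 O}\right) = -3 + \frac{O}{3} + \frac{5 \left(-3 + O\right)}{6 O}$)
$44126 + E{\left(52 \right)} = 44126 + \frac{-15 + 52 \left(-13 + 2 \cdot 52\right)}{6 \cdot 52} = 44126 + \frac{1}{6} \cdot \frac{1}{52} \left(-15 + 52 \left(-13 + 104\right)\right) = 44126 + \frac{1}{6} \cdot \frac{1}{52} \left(-15 + 52 \cdot 91\right) = 44126 + \frac{1}{6} \cdot \frac{1}{52} \left(-15 + 4732\right) = 44126 + \frac{1}{6} \cdot \frac{1}{52} \cdot 4717 = 44126 + \frac{4717}{312} = \frac{13772029}{312}$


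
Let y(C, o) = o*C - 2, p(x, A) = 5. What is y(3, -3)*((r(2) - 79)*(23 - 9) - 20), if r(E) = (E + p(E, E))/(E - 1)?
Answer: 11308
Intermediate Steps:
y(C, o) = -2 + C*o (y(C, o) = C*o - 2 = -2 + C*o)
r(E) = (5 + E)/(-1 + E) (r(E) = (E + 5)/(E - 1) = (5 + E)/(-1 + E))
y(3, -3)*((r(2) - 79)*(23 - 9) - 20) = (-2 + 3*(-3))*(((5 + 2)/(-1 + 2) - 79)*(23 - 9) - 20) = (-2 - 9)*((7/1 - 79)*14 - 20) = -11*((1*7 - 79)*14 - 20) = -11*((7 - 79)*14 - 20) = -11*(-72*14 - 20) = -11*(-1008 - 20) = -11*(-1028) = 11308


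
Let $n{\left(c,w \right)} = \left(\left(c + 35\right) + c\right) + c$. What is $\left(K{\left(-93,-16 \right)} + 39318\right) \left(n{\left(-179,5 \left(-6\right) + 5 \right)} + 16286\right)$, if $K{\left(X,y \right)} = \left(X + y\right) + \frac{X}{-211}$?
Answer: $\frac{130584062528}{211} \approx 6.1888 \cdot 10^{8}$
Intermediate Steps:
$K{\left(X,y \right)} = y + \frac{210 X}{211}$ ($K{\left(X,y \right)} = \left(X + y\right) + X \left(- \frac{1}{211}\right) = \left(X + y\right) - \frac{X}{211} = y + \frac{210 X}{211}$)
$n{\left(c,w \right)} = 35 + 3 c$ ($n{\left(c,w \right)} = \left(\left(35 + c\right) + c\right) + c = \left(35 + 2 c\right) + c = 35 + 3 c$)
$\left(K{\left(-93,-16 \right)} + 39318\right) \left(n{\left(-179,5 \left(-6\right) + 5 \right)} + 16286\right) = \left(\left(-16 + \frac{210}{211} \left(-93\right)\right) + 39318\right) \left(\left(35 + 3 \left(-179\right)\right) + 16286\right) = \left(\left(-16 - \frac{19530}{211}\right) + 39318\right) \left(\left(35 - 537\right) + 16286\right) = \left(- \frac{22906}{211} + 39318\right) \left(-502 + 16286\right) = \frac{8273192}{211} \cdot 15784 = \frac{130584062528}{211}$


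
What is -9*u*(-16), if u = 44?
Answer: 6336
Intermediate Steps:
-9*u*(-16) = -9*44*(-16) = -396*(-16) = 6336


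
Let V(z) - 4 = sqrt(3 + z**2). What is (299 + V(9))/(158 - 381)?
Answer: -303/223 - 2*sqrt(21)/223 ≈ -1.3998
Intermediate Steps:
V(z) = 4 + sqrt(3 + z**2)
(299 + V(9))/(158 - 381) = (299 + (4 + sqrt(3 + 9**2)))/(158 - 381) = (299 + (4 + sqrt(3 + 81)))/(-223) = (299 + (4 + sqrt(84)))*(-1/223) = (299 + (4 + 2*sqrt(21)))*(-1/223) = (303 + 2*sqrt(21))*(-1/223) = -303/223 - 2*sqrt(21)/223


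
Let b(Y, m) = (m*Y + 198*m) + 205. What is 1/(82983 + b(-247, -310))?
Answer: 1/98378 ≈ 1.0165e-5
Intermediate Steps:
b(Y, m) = 205 + 198*m + Y*m (b(Y, m) = (Y*m + 198*m) + 205 = (198*m + Y*m) + 205 = 205 + 198*m + Y*m)
1/(82983 + b(-247, -310)) = 1/(82983 + (205 + 198*(-310) - 247*(-310))) = 1/(82983 + (205 - 61380 + 76570)) = 1/(82983 + 15395) = 1/98378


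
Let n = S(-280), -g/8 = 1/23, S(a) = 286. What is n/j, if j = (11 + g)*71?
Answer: 6578/17395 ≈ 0.37815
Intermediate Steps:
g = -8/23 ≈ -0.34783
n = 286
j = 17395/23 (j = (11 - 8/23)*71 = (245/23)*71 = 17395/23 ≈ 756.30)
n/j = 286/(17395/23) = 286*(23/17395) = 6578/17395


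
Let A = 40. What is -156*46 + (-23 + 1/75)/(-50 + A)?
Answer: -2690138/375 ≈ -7173.7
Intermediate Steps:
-156*46 + (-23 + 1/75)/(-50 + A) = -156*46 + (-23 + 1/75)/(-50 + 40) = -7176 + (-23 + 1/75)/(-10) = -7176 - 1724/75*(-1/10) = -7176 + 862/375 = -2690138/375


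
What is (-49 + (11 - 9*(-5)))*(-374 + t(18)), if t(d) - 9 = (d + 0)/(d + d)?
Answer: -5103/2 ≈ -2551.5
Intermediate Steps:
t(d) = 19/2 (t(d) = 9 + (d + 0)/(d + d) = 9 + d/((2*d)) = 9 + d*(1/(2*d)) = 9 + 1/2 = 19/2)
(-49 + (11 - 9*(-5)))*(-374 + t(18)) = (-49 + (11 - 9*(-5)))*(-374 + 19/2) = (-49 + (11 + 45))*(-729/2) = (-49 + 56)*(-729/2) = 7*(-729/2) = -5103/2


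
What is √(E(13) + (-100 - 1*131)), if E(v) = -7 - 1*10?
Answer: 2*I*√62 ≈ 15.748*I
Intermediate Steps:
E(v) = -17 (E(v) = -7 - 10 = -17)
√(E(13) + (-100 - 1*131)) = √(-17 + (-100 - 1*131)) = √(-17 + (-100 - 131)) = √(-17 - 231) = √(-248) = 2*I*√62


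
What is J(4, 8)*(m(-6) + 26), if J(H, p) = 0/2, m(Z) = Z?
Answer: 0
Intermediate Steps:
J(H, p) = 0 (J(H, p) = 0*(½) = 0)
J(4, 8)*(m(-6) + 26) = 0*(-6 + 26) = 0*20 = 0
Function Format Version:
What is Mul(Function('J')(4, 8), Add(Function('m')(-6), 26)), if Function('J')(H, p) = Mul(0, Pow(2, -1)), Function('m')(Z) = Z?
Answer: 0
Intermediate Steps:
Function('J')(H, p) = 0 (Function('J')(H, p) = Mul(0, Rational(1, 2)) = 0)
Mul(Function('J')(4, 8), Add(Function('m')(-6), 26)) = Mul(0, Add(-6, 26)) = Mul(0, 20) = 0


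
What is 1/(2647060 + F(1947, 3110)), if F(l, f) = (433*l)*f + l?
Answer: 1/2624537617 ≈ 3.8102e-10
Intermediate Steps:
F(l, f) = l + 433*f*l (F(l, f) = 433*f*l + l = l + 433*f*l)
1/(2647060 + F(1947, 3110)) = 1/(2647060 + 1947*(1 + 433*3110)) = 1/(2647060 + 1947*(1 + 1346630)) = 1/(2647060 + 1947*1346631) = 1/(2647060 + 2621890557) = 1/2624537617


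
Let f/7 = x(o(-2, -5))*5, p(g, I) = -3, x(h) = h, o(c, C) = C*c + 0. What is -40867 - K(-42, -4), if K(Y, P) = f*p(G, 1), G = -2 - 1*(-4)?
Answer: -39817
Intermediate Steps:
o(c, C) = C*c
G = 2 (G = -2 + 4 = 2)
f = 350 (f = 7*(-5*(-2)*5) = 7*(10*5) = 7*50 = 350)
K(Y, P) = -1050 (K(Y, P) = 350*(-3) = -1050)
-40867 - K(-42, -4) = -40867 - 1*(-1050) = -40867 + 1050 = -39817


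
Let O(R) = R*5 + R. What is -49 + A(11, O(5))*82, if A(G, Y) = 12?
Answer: 935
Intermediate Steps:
O(R) = 6*R (O(R) = 5*R + R = 6*R)
-49 + A(11, O(5))*82 = -49 + 12*82 = -49 + 984 = 935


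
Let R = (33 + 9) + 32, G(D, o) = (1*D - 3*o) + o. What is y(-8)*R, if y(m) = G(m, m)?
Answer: 592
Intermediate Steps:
G(D, o) = D - 2*o (G(D, o) = (D - 3*o) + o = D - 2*o)
R = 74 (R = 42 + 32 = 74)
y(m) = -m (y(m) = m - 2*m = -m)
y(-8)*R = -1*(-8)*74 = 8*74 = 592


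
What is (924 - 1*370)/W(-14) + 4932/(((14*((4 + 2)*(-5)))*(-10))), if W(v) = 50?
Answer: 4289/350 ≈ 12.254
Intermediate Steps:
(924 - 1*370)/W(-14) + 4932/(((14*((4 + 2)*(-5)))*(-10))) = (924 - 1*370)/50 + 4932/(((14*((4 + 2)*(-5)))*(-10))) = (924 - 370)*(1/50) + 4932/(((14*(6*(-5)))*(-10))) = 554*(1/50) + 4932/(((14*(-30))*(-10))) = 277/25 + 4932/((-420*(-10))) = 277/25 + 4932/4200 = 277/25 + 4932*(1/4200) = 277/25 + 411/350 = 4289/350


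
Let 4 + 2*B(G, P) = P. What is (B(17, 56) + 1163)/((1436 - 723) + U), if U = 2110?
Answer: 1189/2823 ≈ 0.42118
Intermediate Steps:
B(G, P) = -2 + P/2
(B(17, 56) + 1163)/((1436 - 723) + U) = ((-2 + (1/2)*56) + 1163)/((1436 - 723) + 2110) = ((-2 + 28) + 1163)/(713 + 2110) = (26 + 1163)/2823 = 1189*(1/2823) = 1189/2823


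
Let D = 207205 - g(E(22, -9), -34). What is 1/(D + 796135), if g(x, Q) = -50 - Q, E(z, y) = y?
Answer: 1/1003356 ≈ 9.9666e-7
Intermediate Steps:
D = 207221 (D = 207205 - (-50 - 1*(-34)) = 207205 - (-50 + 34) = 207205 - 1*(-16) = 207205 + 16 = 207221)
1/(D + 796135) = 1/(207221 + 796135) = 1/1003356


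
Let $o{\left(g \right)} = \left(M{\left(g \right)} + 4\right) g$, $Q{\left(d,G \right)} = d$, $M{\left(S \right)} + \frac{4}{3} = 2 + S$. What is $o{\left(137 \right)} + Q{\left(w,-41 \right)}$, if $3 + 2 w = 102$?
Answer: $\frac{116747}{6} \approx 19458.0$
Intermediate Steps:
$M{\left(S \right)} = \frac{2}{3} + S$ ($M{\left(S \right)} = - \frac{4}{3} + \left(2 + S\right) = \frac{2}{3} + S$)
$w = \frac{99}{2}$ ($w = - \frac{3}{2} + \frac{1}{2} \cdot 102 = - \frac{3}{2} + 51 = \frac{99}{2} \approx 49.5$)
$o{\left(g \right)} = g \left(\frac{14}{3} + g\right)$ ($o{\left(g \right)} = \left(\left(\frac{2}{3} + g\right) + 4\right) g = \left(\frac{14}{3} + g\right) g = g \left(\frac{14}{3} + g\right)$)
$o{\left(137 \right)} + Q{\left(w,-41 \right)} = \frac{1}{3} \cdot 137 \left(14 + 3 \cdot 137\right) + \frac{99}{2} = \frac{1}{3} \cdot 137 \left(14 + 411\right) + \frac{99}{2} = \frac{1}{3} \cdot 137 \cdot 425 + \frac{99}{2} = \frac{58225}{3} + \frac{99}{2} = \frac{116747}{6}$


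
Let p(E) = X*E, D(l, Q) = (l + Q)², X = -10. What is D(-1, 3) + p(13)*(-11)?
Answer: 1434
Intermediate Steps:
D(l, Q) = (Q + l)²
p(E) = -10*E
D(-1, 3) + p(13)*(-11) = (3 - 1)² - 10*13*(-11) = 2² - 130*(-11) = 4 + 1430 = 1434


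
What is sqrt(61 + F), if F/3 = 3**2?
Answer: 2*sqrt(22) ≈ 9.3808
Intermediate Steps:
F = 27 (F = 3*3**2 = 3*9 = 27)
sqrt(61 + F) = sqrt(61 + 27) = sqrt(88) = 2*sqrt(22)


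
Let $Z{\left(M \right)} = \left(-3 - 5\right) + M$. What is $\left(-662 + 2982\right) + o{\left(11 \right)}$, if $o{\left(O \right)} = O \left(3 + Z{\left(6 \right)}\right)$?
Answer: $2331$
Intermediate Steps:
$Z{\left(M \right)} = -8 + M$
$o{\left(O \right)} = O$ ($o{\left(O \right)} = O \left(3 + \left(-8 + 6\right)\right) = O \left(3 - 2\right) = O 1 = O$)
$\left(-662 + 2982\right) + o{\left(11 \right)} = \left(-662 + 2982\right) + 11 = 2320 + 11 = 2331$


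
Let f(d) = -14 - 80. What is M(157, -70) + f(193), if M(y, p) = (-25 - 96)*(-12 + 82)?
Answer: -8564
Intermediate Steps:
M(y, p) = -8470 (M(y, p) = -121*70 = -8470)
f(d) = -94
M(157, -70) + f(193) = -8470 - 94 = -8564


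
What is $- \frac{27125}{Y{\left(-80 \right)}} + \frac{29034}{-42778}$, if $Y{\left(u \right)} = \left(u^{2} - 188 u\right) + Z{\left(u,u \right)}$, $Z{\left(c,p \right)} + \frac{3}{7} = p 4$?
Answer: $- \frac{6207386104}{3162085593} \approx -1.9631$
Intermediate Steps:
$Z{\left(c,p \right)} = - \frac{3}{7} + 4 p$ ($Z{\left(c,p \right)} = - \frac{3}{7} + p 4 = - \frac{3}{7} + 4 p$)
$Y{\left(u \right)} = - \frac{3}{7} + u^{2} - 184 u$ ($Y{\left(u \right)} = \left(u^{2} - 188 u\right) + \left(- \frac{3}{7} + 4 u\right) = - \frac{3}{7} + u^{2} - 184 u$)
$- \frac{27125}{Y{\left(-80 \right)}} + \frac{29034}{-42778} = - \frac{27125}{- \frac{3}{7} + \left(-80\right)^{2} - -14720} + \frac{29034}{-42778} = - \frac{27125}{- \frac{3}{7} + 6400 + 14720} + 29034 \left(- \frac{1}{42778}\right) = - \frac{27125}{\frac{147837}{7}} - \frac{14517}{21389} = \left(-27125\right) \frac{7}{147837} - \frac{14517}{21389} = - \frac{189875}{147837} - \frac{14517}{21389} = - \frac{6207386104}{3162085593}$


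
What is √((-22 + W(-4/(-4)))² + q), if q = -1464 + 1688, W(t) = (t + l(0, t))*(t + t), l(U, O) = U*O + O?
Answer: 2*√137 ≈ 23.409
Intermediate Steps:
l(U, O) = O + O*U (l(U, O) = O*U + O = O + O*U)
W(t) = 4*t² (W(t) = (t + t*(1 + 0))*(t + t) = (t + t*1)*(2*t) = (t + t)*(2*t) = (2*t)*(2*t) = 4*t²)
q = 224
√((-22 + W(-4/(-4)))² + q) = √((-22 + 4*(-4/(-4))²)² + 224) = √((-22 + 4*(-4*(-¼))²)² + 224) = √((-22 + 4*1²)² + 224) = √((-22 + 4*1)² + 224) = √((-22 + 4)² + 224) = √((-18)² + 224) = √(324 + 224) = √548 = 2*√137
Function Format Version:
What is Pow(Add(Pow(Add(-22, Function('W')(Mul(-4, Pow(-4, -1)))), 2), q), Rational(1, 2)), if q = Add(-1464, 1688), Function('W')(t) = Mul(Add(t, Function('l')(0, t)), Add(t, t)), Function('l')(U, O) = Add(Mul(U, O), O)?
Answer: Mul(2, Pow(137, Rational(1, 2))) ≈ 23.409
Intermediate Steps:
Function('l')(U, O) = Add(O, Mul(O, U)) (Function('l')(U, O) = Add(Mul(O, U), O) = Add(O, Mul(O, U)))
Function('W')(t) = Mul(4, Pow(t, 2)) (Function('W')(t) = Mul(Add(t, Mul(t, Add(1, 0))), Add(t, t)) = Mul(Add(t, Mul(t, 1)), Mul(2, t)) = Mul(Add(t, t), Mul(2, t)) = Mul(Mul(2, t), Mul(2, t)) = Mul(4, Pow(t, 2)))
q = 224
Pow(Add(Pow(Add(-22, Function('W')(Mul(-4, Pow(-4, -1)))), 2), q), Rational(1, 2)) = Pow(Add(Pow(Add(-22, Mul(4, Pow(Mul(-4, Pow(-4, -1)), 2))), 2), 224), Rational(1, 2)) = Pow(Add(Pow(Add(-22, Mul(4, Pow(Mul(-4, Rational(-1, 4)), 2))), 2), 224), Rational(1, 2)) = Pow(Add(Pow(Add(-22, Mul(4, Pow(1, 2))), 2), 224), Rational(1, 2)) = Pow(Add(Pow(Add(-22, Mul(4, 1)), 2), 224), Rational(1, 2)) = Pow(Add(Pow(Add(-22, 4), 2), 224), Rational(1, 2)) = Pow(Add(Pow(-18, 2), 224), Rational(1, 2)) = Pow(Add(324, 224), Rational(1, 2)) = Pow(548, Rational(1, 2)) = Mul(2, Pow(137, Rational(1, 2)))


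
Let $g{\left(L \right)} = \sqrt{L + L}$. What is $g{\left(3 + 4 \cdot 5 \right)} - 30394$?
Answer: $-30394 + \sqrt{46} \approx -30387.0$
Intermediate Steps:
$g{\left(L \right)} = \sqrt{2} \sqrt{L}$ ($g{\left(L \right)} = \sqrt{2 L} = \sqrt{2} \sqrt{L}$)
$g{\left(3 + 4 \cdot 5 \right)} - 30394 = \sqrt{2} \sqrt{3 + 4 \cdot 5} - 30394 = \sqrt{2} \sqrt{3 + 20} - 30394 = \sqrt{2} \sqrt{23} - 30394 = \sqrt{46} - 30394 = -30394 + \sqrt{46}$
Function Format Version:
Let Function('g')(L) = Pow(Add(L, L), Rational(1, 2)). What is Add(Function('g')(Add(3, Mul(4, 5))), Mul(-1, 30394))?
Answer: Add(-30394, Pow(46, Rational(1, 2))) ≈ -30387.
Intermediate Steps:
Function('g')(L) = Mul(Pow(2, Rational(1, 2)), Pow(L, Rational(1, 2))) (Function('g')(L) = Pow(Mul(2, L), Rational(1, 2)) = Mul(Pow(2, Rational(1, 2)), Pow(L, Rational(1, 2))))
Add(Function('g')(Add(3, Mul(4, 5))), Mul(-1, 30394)) = Add(Mul(Pow(2, Rational(1, 2)), Pow(Add(3, Mul(4, 5)), Rational(1, 2))), Mul(-1, 30394)) = Add(Mul(Pow(2, Rational(1, 2)), Pow(Add(3, 20), Rational(1, 2))), -30394) = Add(Mul(Pow(2, Rational(1, 2)), Pow(23, Rational(1, 2))), -30394) = Add(Pow(46, Rational(1, 2)), -30394) = Add(-30394, Pow(46, Rational(1, 2)))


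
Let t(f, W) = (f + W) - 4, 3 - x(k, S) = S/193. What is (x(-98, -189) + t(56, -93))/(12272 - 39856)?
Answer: 7145/5323712 ≈ 0.0013421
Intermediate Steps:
x(k, S) = 3 - S/193
t(f, W) = -4 + W + f (t(f, W) = (W + f) - 4 = -4 + W + f)
(x(-98, -189) + t(56, -93))/(12272 - 39856) = ((3 - 1/193*(-189)) + (-4 - 93 + 56))/(12272 - 39856) = ((3 + 189/193) - 41)/(-27584) = (768/193 - 41)*(-1/27584) = -7145/193*(-1/27584) = 7145/5323712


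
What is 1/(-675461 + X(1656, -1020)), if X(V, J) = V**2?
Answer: 1/2066875 ≈ 4.8382e-7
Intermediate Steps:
1/(-675461 + X(1656, -1020)) = 1/(-675461 + 1656**2) = 1/(-675461 + 2742336) = 1/2066875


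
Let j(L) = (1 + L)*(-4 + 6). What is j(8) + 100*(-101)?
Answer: -10082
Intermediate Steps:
j(L) = 2 + 2*L (j(L) = (1 + L)*2 = 2 + 2*L)
j(8) + 100*(-101) = (2 + 2*8) + 100*(-101) = (2 + 16) - 10100 = 18 - 10100 = -10082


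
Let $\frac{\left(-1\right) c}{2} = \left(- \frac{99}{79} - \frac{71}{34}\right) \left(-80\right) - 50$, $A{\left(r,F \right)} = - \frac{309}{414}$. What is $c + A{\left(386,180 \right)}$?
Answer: $- \frac{80688929}{185334} \approx -435.37$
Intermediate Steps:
$A{\left(r,F \right)} = - \frac{103}{138}$ ($A{\left(r,F \right)} = \left(-309\right) \frac{1}{414} = - \frac{103}{138}$)
$c = - \frac{583700}{1343}$ ($c = - 2 \left(\left(- \frac{99}{79} - \frac{71}{34}\right) \left(-80\right) - 50\right) = - 2 \left(\left(- \frac{8975}{2686}\right) \left(-80\right) - 50\right) = - 2 \left(\frac{359000}{1343} - 50\right) = \left(-2\right) \frac{291850}{1343} = - \frac{583700}{1343} \approx -434.62$)
$c + A{\left(386,180 \right)} = - \frac{583700}{1343} - \frac{103}{138} = - \frac{80688929}{185334}$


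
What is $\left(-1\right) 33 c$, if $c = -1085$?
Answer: $35805$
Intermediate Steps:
$\left(-1\right) 33 c = \left(-1\right) 33 \left(-1085\right) = \left(-33\right) \left(-1085\right) = 35805$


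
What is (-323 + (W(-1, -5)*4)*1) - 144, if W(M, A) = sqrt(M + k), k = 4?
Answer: -467 + 4*sqrt(3) ≈ -460.07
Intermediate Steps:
W(M, A) = sqrt(4 + M) (W(M, A) = sqrt(M + 4) = sqrt(4 + M))
(-323 + (W(-1, -5)*4)*1) - 144 = (-323 + (sqrt(4 - 1)*4)*1) - 144 = (-323 + (sqrt(3)*4)*1) - 144 = (-323 + (4*sqrt(3))*1) - 144 = (-323 + 4*sqrt(3)) - 144 = -467 + 4*sqrt(3)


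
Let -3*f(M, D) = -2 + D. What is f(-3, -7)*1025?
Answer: 3075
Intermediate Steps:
f(M, D) = ⅔ - D/3 (f(M, D) = -(-2 + D)/3 = ⅔ - D/3)
f(-3, -7)*1025 = (⅔ - ⅓*(-7))*1025 = (⅔ + 7/3)*1025 = 3*1025 = 3075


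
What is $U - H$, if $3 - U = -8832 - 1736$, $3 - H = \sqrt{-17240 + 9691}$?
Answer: $10568 + i \sqrt{7549} \approx 10568.0 + 86.885 i$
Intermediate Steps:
$H = 3 - i \sqrt{7549}$ ($H = 3 - \sqrt{-17240 + 9691} = 3 - \sqrt{-7549} = 3 - i \sqrt{7549} \approx 3.0 - 86.885 i$)
$U = 10571$ ($U = 3 - \left(-8832 - 1736\right) = 3 - -10568 = 3 + 10568 = 10571$)
$U - H = 10571 - \left(3 - i \sqrt{7549}\right) = 10568 + i \sqrt{7549}$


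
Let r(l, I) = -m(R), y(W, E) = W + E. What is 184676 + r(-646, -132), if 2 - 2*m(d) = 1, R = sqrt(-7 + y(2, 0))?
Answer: 369351/2 ≈ 1.8468e+5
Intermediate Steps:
y(W, E) = E + W
R = I*sqrt(5) (R = sqrt(-7 + (0 + 2)) = sqrt(-7 + 2) = sqrt(-5) = I*sqrt(5) ≈ 2.2361*I)
m(d) = 1/2 (m(d) = 1 - 1/2*1 = 1 - 1/2 = 1/2)
r(l, I) = -1/2 (r(l, I) = -1*1/2 = -1/2)
184676 + r(-646, -132) = 184676 - 1/2 = 369351/2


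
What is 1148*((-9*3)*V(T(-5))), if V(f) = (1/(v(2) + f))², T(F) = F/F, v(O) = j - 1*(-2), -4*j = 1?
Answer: -495936/121 ≈ -4098.6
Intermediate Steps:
j = -¼ (j = -¼*1 = -¼ ≈ -0.25000)
v(O) = 7/4 (v(O) = -¼ - 1*(-2) = -¼ + 2 = 7/4)
T(F) = 1
V(f) = (7/4 + f)⁻² (V(f) = (1/(7/4 + f))² = (7/4 + f)⁻²)
1148*((-9*3)*V(T(-5))) = 1148*((-9*3)*(16/(7 + 4*1)²)) = 1148*(-432/(7 + 4)²) = 1148*(-432/11²) = 1148*(-432/121) = -495936/121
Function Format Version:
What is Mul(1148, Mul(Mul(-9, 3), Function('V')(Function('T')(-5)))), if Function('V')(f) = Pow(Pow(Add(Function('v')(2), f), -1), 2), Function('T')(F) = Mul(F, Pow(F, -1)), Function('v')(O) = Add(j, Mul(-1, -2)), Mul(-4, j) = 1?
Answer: Rational(-495936, 121) ≈ -4098.6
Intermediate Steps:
j = Rational(-1, 4) (j = Mul(Rational(-1, 4), 1) = Rational(-1, 4) ≈ -0.25000)
Function('v')(O) = Rational(7, 4) (Function('v')(O) = Add(Rational(-1, 4), Mul(-1, -2)) = Add(Rational(-1, 4), 2) = Rational(7, 4))
Function('T')(F) = 1
Function('V')(f) = Pow(Add(Rational(7, 4), f), -2) (Function('V')(f) = Pow(Pow(Add(Rational(7, 4), f), -1), 2) = Pow(Add(Rational(7, 4), f), -2))
Mul(1148, Mul(Mul(-9, 3), Function('V')(Function('T')(-5)))) = Mul(1148, Mul(Mul(-9, 3), Mul(16, Pow(Add(7, Mul(4, 1)), -2)))) = Mul(1148, Mul(-27, Mul(16, Pow(Add(7, 4), -2)))) = Mul(1148, Mul(-27, Mul(16, Pow(11, -2)))) = Mul(1148, Mul(-27, Mul(16, Rational(1, 121)))) = Mul(1148, Mul(-27, Rational(16, 121))) = Mul(1148, Rational(-432, 121)) = Rational(-495936, 121)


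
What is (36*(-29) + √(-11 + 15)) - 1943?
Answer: -2985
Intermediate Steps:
(36*(-29) + √(-11 + 15)) - 1943 = (-1044 + √4) - 1943 = (-1044 + 2) - 1943 = -1042 - 1943 = -2985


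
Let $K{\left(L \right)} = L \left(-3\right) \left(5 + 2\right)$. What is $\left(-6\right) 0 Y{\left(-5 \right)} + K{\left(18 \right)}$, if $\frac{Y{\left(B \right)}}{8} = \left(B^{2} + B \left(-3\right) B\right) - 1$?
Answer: $-378$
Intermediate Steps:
$Y{\left(B \right)} = -8 - 16 B^{2}$ ($Y{\left(B \right)} = 8 \left(\left(B^{2} + B \left(-3\right) B\right) - 1\right) = 8 \left(\left(B^{2} + - 3 B B\right) - 1\right) = 8 \left(\left(B^{2} - 3 B^{2}\right) - 1\right) = 8 \left(- 2 B^{2} - 1\right) = 8 \left(-1 - 2 B^{2}\right) = -8 - 16 B^{2}$)
$K{\left(L \right)} = - 21 L$ ($K{\left(L \right)} = - 3 L 7 = - 21 L$)
$\left(-6\right) 0 Y{\left(-5 \right)} + K{\left(18 \right)} = \left(-6\right) 0 \left(-8 - 16 \left(-5\right)^{2}\right) - 378 = 0 \left(-8 - 400\right) - 378 = 0 \left(-408\right) - 378 = 0 - 378 = -378$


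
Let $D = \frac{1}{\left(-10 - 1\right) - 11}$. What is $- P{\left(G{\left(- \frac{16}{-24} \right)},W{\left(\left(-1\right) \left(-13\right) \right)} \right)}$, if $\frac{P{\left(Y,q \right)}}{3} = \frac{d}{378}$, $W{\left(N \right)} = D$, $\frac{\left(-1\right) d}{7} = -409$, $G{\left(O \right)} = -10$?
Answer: $- \frac{409}{18} \approx -22.722$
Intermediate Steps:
$d = 2863$ ($d = \left(-7\right) \left(-409\right) = 2863$)
$D = - \frac{1}{22}$ ($D = \frac{1}{-11 - 11} = \frac{1}{-22} = - \frac{1}{22} \approx -0.045455$)
$W{\left(N \right)} = - \frac{1}{22}$
$P{\left(Y,q \right)} = \frac{409}{18}$ ($P{\left(Y,q \right)} = 3 \cdot \frac{2863}{378} = 3 \cdot 2863 \cdot \frac{1}{378} = 3 \cdot \frac{409}{54} = \frac{409}{18}$)
$- P{\left(G{\left(- \frac{16}{-24} \right)},W{\left(\left(-1\right) \left(-13\right) \right)} \right)} = \left(-1\right) \frac{409}{18} = - \frac{409}{18}$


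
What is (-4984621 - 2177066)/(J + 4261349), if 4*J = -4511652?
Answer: -7161687/3133436 ≈ -2.2856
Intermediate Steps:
J = -1127913 (J = (¼)*(-4511652) = -1127913)
(-4984621 - 2177066)/(J + 4261349) = (-4984621 - 2177066)/(-1127913 + 4261349) = -7161687/3133436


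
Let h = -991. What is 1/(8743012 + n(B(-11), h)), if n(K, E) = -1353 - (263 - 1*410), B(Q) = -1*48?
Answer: 1/8741806 ≈ 1.1439e-7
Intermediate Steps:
B(Q) = -48
n(K, E) = -1206 (n(K, E) = -1353 - (263 - 410) = -1353 - 1*(-147) = -1353 + 147 = -1206)
1/(8743012 + n(B(-11), h)) = 1/(8743012 - 1206) = 1/8741806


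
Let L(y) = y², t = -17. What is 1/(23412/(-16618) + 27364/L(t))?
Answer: 2401301/223984442 ≈ 0.010721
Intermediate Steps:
1/(23412/(-16618) + 27364/L(t)) = 1/(23412/(-16618) + 27364/((-17)²)) = 1/(23412*(-1/16618) + 27364/289) = 1/(-11706/8309 + 27364*(1/289)) = 1/(-11706/8309 + 27364/289) = 1/(223984442/2401301) = 2401301/223984442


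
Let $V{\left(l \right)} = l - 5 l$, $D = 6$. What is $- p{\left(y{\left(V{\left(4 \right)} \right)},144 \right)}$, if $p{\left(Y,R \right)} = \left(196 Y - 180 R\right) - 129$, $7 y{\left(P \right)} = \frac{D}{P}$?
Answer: $\frac{52119}{2} \approx 26060.0$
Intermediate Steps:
$V{\left(l \right)} = - 4 l$
$y{\left(P \right)} = \frac{6}{7 P}$ ($y{\left(P \right)} = \frac{6 \frac{1}{P}}{7} = \frac{6}{7 P}$)
$p{\left(Y,R \right)} = -129 - 180 R + 196 Y$ ($p{\left(Y,R \right)} = \left(- 180 R + 196 Y\right) - 129 = -129 - 180 R + 196 Y$)
$- p{\left(y{\left(V{\left(4 \right)} \right)},144 \right)} = - (-129 - 25920 + 196 \frac{6}{7 \left(\left(-4\right) 4\right)}) = - (-129 - 25920 + 196 \frac{6}{7 \left(-16\right)}) = - (-129 - 25920 + 196 \cdot \frac{6}{7} \left(- \frac{1}{16}\right)) = - (-129 - 25920 + 196 \left(- \frac{3}{56}\right)) = - (-129 - 25920 - \frac{21}{2}) = \left(-1\right) \left(- \frac{52119}{2}\right) = \frac{52119}{2}$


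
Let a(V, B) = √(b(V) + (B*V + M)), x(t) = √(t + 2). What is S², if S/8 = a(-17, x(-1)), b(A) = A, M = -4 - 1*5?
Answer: -2752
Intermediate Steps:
M = -9 (M = -4 - 5 = -9)
x(t) = √(2 + t)
a(V, B) = √(-9 + V + B*V) (a(V, B) = √(V + (B*V - 9)) = √(V + (-9 + B*V)) = √(-9 + V + B*V))
S = 8*I*√43 (S = 8*√(-9 - 17 + √(2 - 1)*(-17)) = 8*√(-9 - 17 + √1*(-17)) = 8*√(-9 - 17 + 1*(-17)) = 8*√(-9 - 17 - 17) = 8*√(-43) = 8*(I*√43) = 8*I*√43 ≈ 52.46*I)
S² = (8*I*√43)² = -2752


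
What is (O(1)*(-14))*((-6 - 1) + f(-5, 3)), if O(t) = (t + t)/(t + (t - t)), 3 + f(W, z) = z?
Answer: 196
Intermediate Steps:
f(W, z) = -3 + z
O(t) = 2 (O(t) = (2*t)/(t + 0) = (2*t)/t = 2)
(O(1)*(-14))*((-6 - 1) + f(-5, 3)) = (2*(-14))*((-6 - 1) + (-3 + 3)) = -28*(-7 + 0) = -28*(-7) = 196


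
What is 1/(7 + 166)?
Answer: 1/173 ≈ 0.0057803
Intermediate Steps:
1/(7 + 166) = 1/173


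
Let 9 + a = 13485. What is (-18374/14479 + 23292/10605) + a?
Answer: 689793142006/51183265 ≈ 13477.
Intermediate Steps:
a = 13476 (a = -9 + 13485 = 13476)
(-18374/14479 + 23292/10605) + a = (-18374/14479 + 23292/10605) + 13476 = (-18374*1/14479 + 23292*(1/10605)) + 13476 = (-18374/14479 + 7764/3535) + 13476 = 47462866/51183265 + 13476 = 689793142006/51183265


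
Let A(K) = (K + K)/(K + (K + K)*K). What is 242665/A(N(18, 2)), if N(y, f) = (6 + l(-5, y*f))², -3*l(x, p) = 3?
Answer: 12375915/2 ≈ 6.1880e+6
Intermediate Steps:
l(x, p) = -1 (l(x, p) = -⅓*3 = -1)
N(y, f) = 25 (N(y, f) = (6 - 1)² = 5² = 25)
A(K) = 2*K/(K + 2*K²) (A(K) = (2*K)/(K + (2*K)*K) = (2*K)/(K + 2*K²) = 2*K/(K + 2*K²))
242665/A(N(18, 2)) = 242665/((2/(1 + 2*25))) = 242665/((2/(1 + 50))) = 242665/((2/51)) = 242665/((2*(1/51))) = 242665/(2/51) = 242665*(51/2) = 12375915/2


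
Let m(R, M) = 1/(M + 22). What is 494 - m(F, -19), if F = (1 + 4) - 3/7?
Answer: 1481/3 ≈ 493.67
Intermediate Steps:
F = 32/7 (F = 5 - 3*⅐ = 5 - 3/7 = 32/7 ≈ 4.5714)
m(R, M) = 1/(22 + M)
494 - m(F, -19) = 494 - 1/(22 - 19) = 494 - 1/3 = 494 - 1*⅓ = 494 - ⅓ = 1481/3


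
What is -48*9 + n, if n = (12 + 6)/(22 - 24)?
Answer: -441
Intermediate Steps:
n = -9 (n = 18/(-2) = 18*(-1/2) = -9)
-48*9 + n = -48*9 - 9 = -432 - 9 = -441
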